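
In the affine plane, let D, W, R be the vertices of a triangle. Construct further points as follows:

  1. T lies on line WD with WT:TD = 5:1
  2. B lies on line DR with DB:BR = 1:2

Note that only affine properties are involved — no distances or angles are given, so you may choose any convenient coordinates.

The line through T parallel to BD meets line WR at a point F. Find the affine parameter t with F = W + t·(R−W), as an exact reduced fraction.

t = 5/6

Set D = (0, 0), W = (1, 0), R = (0, 1); any affine frame gives the same invariant.
1. T lies on line WD with WT:TD = 5:1 ⇒ T = (1/6, 0)
2. B lies on line DR with DB:BR = 1:2 ⇒ B = (0, 1/3)
through T parallel to BD: direction (0, -1/3); meets WR at F = (1/6, 5/6)
F = W + t·(R−W) with t = 5/6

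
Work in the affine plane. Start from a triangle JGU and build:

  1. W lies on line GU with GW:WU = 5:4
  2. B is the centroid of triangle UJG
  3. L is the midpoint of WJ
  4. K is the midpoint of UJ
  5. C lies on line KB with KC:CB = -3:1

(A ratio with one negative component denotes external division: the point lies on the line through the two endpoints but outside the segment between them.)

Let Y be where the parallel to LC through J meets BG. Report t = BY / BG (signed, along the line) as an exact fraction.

t = 11/8

Choose coordinates J = (0, 0), G = (1, 0), U = (0, 1).
1. W lies on line GU with GW:WU = 5:4 ⇒ W = (4/9, 5/9)
2. B is the centroid of triangle UJG ⇒ B = (1/3, 1/3)
3. L is the midpoint of WJ ⇒ L = (2/9, 5/18)
4. K is the midpoint of UJ ⇒ K = (0, 1/2)
5. C lies on line KB with KC:CB = -3:1 ⇒ C = (1/2, 1/4)
through J parallel to LC: direction (5/18, -1/36); meets BG at Y = (5/4, -1/8)
Y = B + t·(G−B) with t = 11/8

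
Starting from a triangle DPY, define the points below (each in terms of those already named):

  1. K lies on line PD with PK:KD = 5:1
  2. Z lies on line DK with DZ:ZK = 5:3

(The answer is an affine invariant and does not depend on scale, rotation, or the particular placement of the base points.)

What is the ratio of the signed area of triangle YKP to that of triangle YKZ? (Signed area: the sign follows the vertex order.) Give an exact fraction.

[YKP]:[YKZ] = -40/3

Choose coordinates D = (0, 0), P = (1, 0), Y = (0, 1).
1. K lies on line PD with PK:KD = 5:1 ⇒ K = (1/6, 0)
2. Z lies on line DK with DZ:ZK = 5:3 ⇒ Z = (5/48, 0)
2·[YKP] = 5/6, 2·[YKZ] = -1/16
[YKP]:[YKZ] = 5/6:-1/16 = -40/3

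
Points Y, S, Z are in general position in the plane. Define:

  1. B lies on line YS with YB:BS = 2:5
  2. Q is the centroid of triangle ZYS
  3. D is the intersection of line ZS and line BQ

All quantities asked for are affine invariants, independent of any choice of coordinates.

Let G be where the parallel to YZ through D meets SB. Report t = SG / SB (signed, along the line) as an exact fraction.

Work in coordinates with Y = (0, 0), S = (1, 0), Z = (0, 1).
1. B lies on line YS with YB:BS = 2:5 ⇒ B = (2/7, 0)
2. Q is the centroid of triangle ZYS ⇒ Q = (1/3, 1/3)
3. D is the intersection of line ZS and line BQ ⇒ D = (3/8, 5/8)
through D parallel to YZ: direction (0, 1); meets SB at G = (3/8, 0)
G = S + t·(B−S) with t = 7/8

t = 7/8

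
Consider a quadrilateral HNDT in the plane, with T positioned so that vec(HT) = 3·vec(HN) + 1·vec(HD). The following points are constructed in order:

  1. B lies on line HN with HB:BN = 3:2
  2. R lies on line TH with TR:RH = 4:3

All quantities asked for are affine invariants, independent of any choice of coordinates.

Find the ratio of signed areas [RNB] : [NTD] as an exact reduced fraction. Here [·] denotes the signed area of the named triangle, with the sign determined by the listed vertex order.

Assign H = (0, 0), N = (1, 0), D = (0, 1), T = (3, 1) — the answer is frame-independent, so this choice is without loss of generality.
1. B lies on line HN with HB:BN = 3:2 ⇒ B = (3/5, 0)
2. R lies on line TH with TR:RH = 4:3 ⇒ R = (9/7, 3/7)
2·[RNB] = -6/35, 2·[NTD] = 3
[RNB]:[NTD] = -6/35:3 = -2/35

[RNB]:[NTD] = -2/35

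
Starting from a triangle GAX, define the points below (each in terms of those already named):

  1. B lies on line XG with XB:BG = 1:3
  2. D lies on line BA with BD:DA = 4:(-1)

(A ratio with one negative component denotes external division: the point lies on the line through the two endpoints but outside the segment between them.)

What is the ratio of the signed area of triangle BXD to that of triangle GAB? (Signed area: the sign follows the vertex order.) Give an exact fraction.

Choose coordinates G = (0, 0), A = (1, 0), X = (0, 1).
1. B lies on line XG with XB:BG = 1:3 ⇒ B = (0, 3/4)
2. D lies on line BA with BD:DA = 4:(-1) ⇒ D = (4/3, -1/4)
2·[BXD] = -1/3, 2·[GAB] = 3/4
[BXD]:[GAB] = -1/3:3/4 = -4/9

[BXD]:[GAB] = -4/9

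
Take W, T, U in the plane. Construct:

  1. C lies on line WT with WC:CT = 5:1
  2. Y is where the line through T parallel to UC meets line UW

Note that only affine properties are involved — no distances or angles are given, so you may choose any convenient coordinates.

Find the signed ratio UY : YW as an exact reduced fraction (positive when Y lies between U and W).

UY:YW = -1/6

Choose coordinates W = (0, 0), T = (1, 0), U = (0, 1).
1. C lies on line WT with WC:CT = 5:1 ⇒ C = (5/6, 0)
2. Y is where the line through T parallel to UC meets line UW ⇒ Y = (0, 6/5)
Y = U + t·(W−U) with t = -1/5, so UY:YW = t:(1−t) = -1/5:6/5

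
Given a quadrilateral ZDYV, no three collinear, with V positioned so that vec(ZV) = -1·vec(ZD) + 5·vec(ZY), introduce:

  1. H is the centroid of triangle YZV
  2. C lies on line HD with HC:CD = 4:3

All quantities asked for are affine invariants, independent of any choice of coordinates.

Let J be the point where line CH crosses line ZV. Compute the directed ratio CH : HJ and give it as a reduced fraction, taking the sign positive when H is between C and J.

CH:HJ = 8

Assign Z = (0, 0), D = (1, 0), Y = (0, 1), V = (-1, 5) — the answer is frame-independent, so this choice is without loss of generality.
1. H is the centroid of triangle YZV ⇒ H = (-1/3, 2)
2. C lies on line HD with HC:CD = 4:3 ⇒ C = (3/7, 6/7)
line CH meets ZV at J = (-3/7, 15/7)
H = C + t·(J−C) with t = 8/9, so CH:HJ = 8/9:1/9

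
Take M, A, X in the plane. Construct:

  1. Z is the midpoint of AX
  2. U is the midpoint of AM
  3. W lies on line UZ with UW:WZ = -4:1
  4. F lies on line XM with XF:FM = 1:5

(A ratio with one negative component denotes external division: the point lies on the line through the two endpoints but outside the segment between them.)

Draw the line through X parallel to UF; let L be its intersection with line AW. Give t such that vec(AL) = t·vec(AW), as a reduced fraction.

Set M = (0, 0), A = (1, 0), X = (0, 1); any affine frame gives the same invariant.
1. Z is the midpoint of AX ⇒ Z = (1/2, 1/2)
2. U is the midpoint of AM ⇒ U = (1/2, 0)
3. W lies on line UZ with UW:WZ = -4:1 ⇒ W = (1/2, 2/3)
4. F lies on line XM with XF:FM = 1:5 ⇒ F = (0, 5/6)
through X parallel to UF: direction (-1/2, 5/6); meets AW at L = (-1, 8/3)
L = A + t·(W−A) with t = 4

t = 4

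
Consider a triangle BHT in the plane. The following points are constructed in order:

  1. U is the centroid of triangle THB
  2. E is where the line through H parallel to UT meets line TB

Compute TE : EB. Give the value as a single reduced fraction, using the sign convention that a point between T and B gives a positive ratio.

Choose coordinates B = (0, 0), H = (1, 0), T = (0, 1).
1. U is the centroid of triangle THB ⇒ U = (1/3, 1/3)
2. E is where the line through H parallel to UT meets line TB ⇒ E = (0, 2)
E = T + t·(B−T) with t = -1, so TE:EB = t:(1−t) = -1:2

TE:EB = -1/2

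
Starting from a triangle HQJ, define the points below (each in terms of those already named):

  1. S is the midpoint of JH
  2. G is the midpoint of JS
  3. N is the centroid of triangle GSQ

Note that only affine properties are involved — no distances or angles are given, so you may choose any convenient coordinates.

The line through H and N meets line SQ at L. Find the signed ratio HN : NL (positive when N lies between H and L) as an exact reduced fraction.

Assign H = (0, 0), Q = (1, 0), J = (0, 1) — the answer is frame-independent, so this choice is without loss of generality.
1. S is the midpoint of JH ⇒ S = (0, 1/2)
2. G is the midpoint of JS ⇒ G = (0, 3/4)
3. N is the centroid of triangle GSQ ⇒ N = (1/3, 5/12)
line HN meets SQ at L = (2/7, 5/14)
N = H + t·(L−H) with t = 7/6, so HN:NL = 7/6:-1/6

HN:NL = -7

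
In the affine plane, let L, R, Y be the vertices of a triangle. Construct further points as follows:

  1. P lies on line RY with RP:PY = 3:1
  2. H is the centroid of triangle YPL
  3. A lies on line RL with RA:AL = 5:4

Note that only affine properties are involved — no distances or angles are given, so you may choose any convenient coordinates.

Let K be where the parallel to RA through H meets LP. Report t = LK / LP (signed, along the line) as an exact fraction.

t = 7/9

Work in coordinates with L = (0, 0), R = (1, 0), Y = (0, 1).
1. P lies on line RY with RP:PY = 3:1 ⇒ P = (1/4, 3/4)
2. H is the centroid of triangle YPL ⇒ H = (1/12, 7/12)
3. A lies on line RL with RA:AL = 5:4 ⇒ A = (4/9, 0)
through H parallel to RA: direction (-5/9, 0); meets LP at K = (7/36, 7/12)
K = L + t·(P−L) with t = 7/9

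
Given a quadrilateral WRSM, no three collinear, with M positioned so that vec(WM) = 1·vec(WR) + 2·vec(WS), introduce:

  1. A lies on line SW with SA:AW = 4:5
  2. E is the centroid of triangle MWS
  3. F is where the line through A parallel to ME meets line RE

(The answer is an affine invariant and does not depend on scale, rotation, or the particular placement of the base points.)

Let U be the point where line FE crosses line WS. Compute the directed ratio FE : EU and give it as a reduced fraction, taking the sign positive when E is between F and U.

Assign W = (0, 0), R = (1, 0), S = (0, 1), M = (1, 2) — the answer is frame-independent, so this choice is without loss of generality.
1. A lies on line SW with SA:AW = 4:5 ⇒ A = (0, 5/9)
2. E is the centroid of triangle MWS ⇒ E = (1/3, 1)
3. F is where the line through A parallel to ME meets line RE ⇒ F = (17/54, 37/36)
line FE meets WS at U = (0, 3/2)
E = F + t·(U−F) with t = -1/17, so FE:EU = -1/17:18/17

FE:EU = -1/18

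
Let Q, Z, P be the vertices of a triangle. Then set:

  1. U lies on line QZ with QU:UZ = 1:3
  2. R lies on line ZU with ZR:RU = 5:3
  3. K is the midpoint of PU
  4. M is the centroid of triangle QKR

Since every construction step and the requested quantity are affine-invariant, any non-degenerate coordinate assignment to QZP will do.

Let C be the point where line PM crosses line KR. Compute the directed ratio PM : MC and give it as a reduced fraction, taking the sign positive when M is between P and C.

PM:MC = -44/17

Choose coordinates Q = (0, 0), Z = (1, 0), P = (0, 1).
1. U lies on line QZ with QU:UZ = 1:3 ⇒ U = (1/4, 0)
2. R lies on line ZU with ZR:RU = 5:3 ⇒ R = (17/32, 0)
3. K is the midpoint of PU ⇒ K = (1/8, 1/2)
4. M is the centroid of triangle QKR ⇒ M = (7/32, 1/6)
line PM meets KR at C = (189/1408, 43/88)
M = P + t·(C−P) with t = 44/27, so PM:MC = 44/27:-17/27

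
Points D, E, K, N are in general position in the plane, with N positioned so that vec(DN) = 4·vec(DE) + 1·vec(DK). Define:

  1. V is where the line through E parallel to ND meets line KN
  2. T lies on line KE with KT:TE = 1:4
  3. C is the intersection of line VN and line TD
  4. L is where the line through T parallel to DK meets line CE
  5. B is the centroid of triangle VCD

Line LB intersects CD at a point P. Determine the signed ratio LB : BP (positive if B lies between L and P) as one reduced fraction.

Set D = (0, 0), E = (1, 0), K = (0, 1), N = (4, 1); any affine frame gives the same invariant.
1. V is where the line through E parallel to ND meets line KN ⇒ V = (5, 1)
2. T lies on line KE with KT:TE = 1:4 ⇒ T = (1/5, 4/5)
3. C is the intersection of line VN and line TD ⇒ C = (1/4, 1)
4. L is where the line through T parallel to DK meets line CE ⇒ L = (1/5, 16/15)
5. B is the centroid of triangle VCD ⇒ B = (7/4, 2/3)
line LB meets CD at P = (26/99, 104/99)
B = L + t·(P−L) with t = 99/4, so LB:BP = 99/4:-95/4

LB:BP = -99/95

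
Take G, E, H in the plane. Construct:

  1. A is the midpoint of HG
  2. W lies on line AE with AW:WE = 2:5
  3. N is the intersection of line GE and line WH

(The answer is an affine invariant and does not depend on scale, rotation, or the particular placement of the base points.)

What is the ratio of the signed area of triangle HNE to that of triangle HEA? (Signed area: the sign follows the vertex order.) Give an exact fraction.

[HNE]:[HEA] = -10/9

Assign G = (0, 0), E = (1, 0), H = (0, 1) — the answer is frame-independent, so this choice is without loss of generality.
1. A is the midpoint of HG ⇒ A = (0, 1/2)
2. W lies on line AE with AW:WE = 2:5 ⇒ W = (2/7, 5/14)
3. N is the intersection of line GE and line WH ⇒ N = (4/9, 0)
2·[HNE] = 5/9, 2·[HEA] = -1/2
[HNE]:[HEA] = 5/9:-1/2 = -10/9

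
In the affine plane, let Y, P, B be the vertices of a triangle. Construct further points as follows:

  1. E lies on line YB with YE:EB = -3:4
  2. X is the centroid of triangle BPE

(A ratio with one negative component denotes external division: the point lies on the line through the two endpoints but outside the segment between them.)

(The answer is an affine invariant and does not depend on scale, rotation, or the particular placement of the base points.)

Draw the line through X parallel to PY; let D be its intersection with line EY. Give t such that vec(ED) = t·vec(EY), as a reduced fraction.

t = 7/9

Assign Y = (0, 0), P = (1, 0), B = (0, 1) — the answer is frame-independent, so this choice is without loss of generality.
1. E lies on line YB with YE:EB = -3:4 ⇒ E = (0, -3)
2. X is the centroid of triangle BPE ⇒ X = (1/3, -2/3)
through X parallel to PY: direction (-1, 0); meets EY at D = (0, -2/3)
D = E + t·(Y−E) with t = 7/9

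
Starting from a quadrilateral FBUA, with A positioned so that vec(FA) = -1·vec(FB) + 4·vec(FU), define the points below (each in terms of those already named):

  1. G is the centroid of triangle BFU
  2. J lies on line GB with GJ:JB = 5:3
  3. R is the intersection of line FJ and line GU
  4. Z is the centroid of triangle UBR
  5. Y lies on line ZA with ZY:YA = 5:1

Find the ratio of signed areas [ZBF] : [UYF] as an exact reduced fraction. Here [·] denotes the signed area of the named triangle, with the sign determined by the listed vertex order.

[ZBF]:[UYF] = -21/44

Choose coordinates F = (0, 0), B = (1, 0), U = (0, 1), A = (-1, 4).
1. G is the centroid of triangle BFU ⇒ G = (1/3, 1/3)
2. J lies on line GB with GJ:JB = 5:3 ⇒ J = (3/4, 1/8)
3. R is the intersection of line FJ and line GU ⇒ R = (6/13, 1/13)
4. Z is the centroid of triangle UBR ⇒ Z = (19/39, 14/39)
5. Y lies on line ZA with ZY:YA = 5:1 ⇒ Y = (-88/117, 397/117)
2·[ZBF] = -14/39, 2·[UYF] = 88/117
[ZBF]:[UYF] = -14/39:88/117 = -21/44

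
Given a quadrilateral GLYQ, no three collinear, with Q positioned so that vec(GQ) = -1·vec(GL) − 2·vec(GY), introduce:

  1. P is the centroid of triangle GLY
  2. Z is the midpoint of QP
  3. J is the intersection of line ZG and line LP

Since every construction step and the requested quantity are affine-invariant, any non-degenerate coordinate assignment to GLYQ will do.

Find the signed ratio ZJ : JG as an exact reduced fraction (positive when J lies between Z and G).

Work in coordinates with G = (0, 0), L = (1, 0), Y = (0, 1), Q = (-1, -2).
1. P is the centroid of triangle GLY ⇒ P = (1/3, 1/3)
2. Z is the midpoint of QP ⇒ Z = (-1/3, -5/6)
3. J is the intersection of line ZG and line LP ⇒ J = (1/6, 5/12)
J = Z + t·(G−Z) with t = 3/2, so ZJ:JG = t:(1−t) = 3/2:-1/2

ZJ:JG = -3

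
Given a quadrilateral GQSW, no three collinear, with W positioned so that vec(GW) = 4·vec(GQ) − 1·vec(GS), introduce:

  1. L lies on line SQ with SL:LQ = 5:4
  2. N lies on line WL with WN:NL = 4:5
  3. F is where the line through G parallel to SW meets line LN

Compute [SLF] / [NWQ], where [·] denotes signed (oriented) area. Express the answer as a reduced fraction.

[SLF]:[NWQ] = 117/16

Set G = (0, 0), Q = (1, 0), S = (0, 1), W = (4, -1); any affine frame gives the same invariant.
1. L lies on line SQ with SL:LQ = 5:4 ⇒ L = (5/9, 4/9)
2. N lies on line WL with WN:NL = 4:5 ⇒ N = (200/81, -29/81)
3. F is where the line through G parallel to SW meets line LN ⇒ F = (-42/5, 21/5)
2·[SLF] = -26/9, 2·[NWQ] = -32/81
[SLF]:[NWQ] = -26/9:-32/81 = 117/16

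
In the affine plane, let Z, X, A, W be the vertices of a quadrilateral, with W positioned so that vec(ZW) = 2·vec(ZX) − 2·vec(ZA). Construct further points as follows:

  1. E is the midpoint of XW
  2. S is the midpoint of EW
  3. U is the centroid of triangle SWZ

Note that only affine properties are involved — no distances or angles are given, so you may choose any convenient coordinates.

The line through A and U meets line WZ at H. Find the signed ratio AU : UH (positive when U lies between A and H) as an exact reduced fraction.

Set Z = (0, 0), X = (1, 0), A = (0, 1), W = (2, -2); any affine frame gives the same invariant.
1. E is the midpoint of XW ⇒ E = (3/2, -1)
2. S is the midpoint of EW ⇒ S = (7/4, -3/2)
3. U is the centroid of triangle SWZ ⇒ U = (5/4, -7/6)
line AU meets WZ at H = (15/11, -15/11)
U = A + t·(H−A) with t = 11/12, so AU:UH = 11/12:1/12

AU:UH = 11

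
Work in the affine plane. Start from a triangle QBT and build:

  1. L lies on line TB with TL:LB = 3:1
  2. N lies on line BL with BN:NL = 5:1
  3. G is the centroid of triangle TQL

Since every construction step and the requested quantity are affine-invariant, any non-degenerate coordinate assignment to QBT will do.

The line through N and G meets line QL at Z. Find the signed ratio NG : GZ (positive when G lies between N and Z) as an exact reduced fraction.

Set Q = (0, 0), B = (1, 0), T = (0, 1); any affine frame gives the same invariant.
1. L lies on line TB with TL:LB = 3:1 ⇒ L = (3/4, 1/4)
2. N lies on line BL with BN:NL = 5:1 ⇒ N = (19/24, 5/24)
3. G is the centroid of triangle TQL ⇒ G = (1/4, 5/12)
line NG meets QL at Z = (5/7, 5/21)
G = N + t·(Z−N) with t = 7, so NG:GZ = 7:-6

NG:GZ = -7/6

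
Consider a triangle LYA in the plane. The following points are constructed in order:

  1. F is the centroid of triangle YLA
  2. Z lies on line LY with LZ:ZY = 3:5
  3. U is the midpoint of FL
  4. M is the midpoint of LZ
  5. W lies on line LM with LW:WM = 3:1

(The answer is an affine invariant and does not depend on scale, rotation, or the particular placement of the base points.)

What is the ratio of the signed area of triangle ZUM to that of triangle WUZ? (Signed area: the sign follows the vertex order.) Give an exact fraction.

[ZUM]:[WUZ] = -4/5

Choose coordinates L = (0, 0), Y = (1, 0), A = (0, 1).
1. F is the centroid of triangle YLA ⇒ F = (1/3, 1/3)
2. Z lies on line LY with LZ:ZY = 3:5 ⇒ Z = (3/8, 0)
3. U is the midpoint of FL ⇒ U = (1/6, 1/6)
4. M is the midpoint of LZ ⇒ M = (3/16, 0)
5. W lies on line LM with LW:WM = 3:1 ⇒ W = (9/64, 0)
2·[ZUM] = 1/32, 2·[WUZ] = -5/128
[ZUM]:[WUZ] = 1/32:-5/128 = -4/5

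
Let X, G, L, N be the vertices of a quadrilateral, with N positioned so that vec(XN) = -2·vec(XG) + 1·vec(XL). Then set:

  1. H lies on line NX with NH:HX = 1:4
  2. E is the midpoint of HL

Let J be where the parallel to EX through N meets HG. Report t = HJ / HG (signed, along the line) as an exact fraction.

Set X = (0, 0), G = (1, 0), L = (0, 1), N = (-2, 1); any affine frame gives the same invariant.
1. H lies on line NX with NH:HX = 1:4 ⇒ H = (-8/5, 4/5)
2. E is the midpoint of HL ⇒ E = (-4/5, 9/10)
through N parallel to EX: direction (4/5, -9/10); meets HG at J = (-162/85, 76/85)
J = H + t·(G−H) with t = -2/17

t = -2/17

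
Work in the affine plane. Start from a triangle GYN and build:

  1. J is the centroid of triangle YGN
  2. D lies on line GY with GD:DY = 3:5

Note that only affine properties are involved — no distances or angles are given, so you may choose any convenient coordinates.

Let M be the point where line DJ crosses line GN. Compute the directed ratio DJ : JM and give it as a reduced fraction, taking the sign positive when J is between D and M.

Set G = (0, 0), Y = (1, 0), N = (0, 1); any affine frame gives the same invariant.
1. J is the centroid of triangle YGN ⇒ J = (1/3, 1/3)
2. D lies on line GY with GD:DY = 3:5 ⇒ D = (3/8, 0)
line DJ meets GN at M = (0, 3)
J = D + t·(M−D) with t = 1/9, so DJ:JM = 1/9:8/9

DJ:JM = 1/8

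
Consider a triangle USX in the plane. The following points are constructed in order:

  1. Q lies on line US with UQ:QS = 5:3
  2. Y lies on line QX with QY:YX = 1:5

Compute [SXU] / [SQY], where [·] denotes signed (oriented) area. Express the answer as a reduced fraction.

Work in coordinates with U = (0, 0), S = (1, 0), X = (0, 1).
1. Q lies on line US with UQ:QS = 5:3 ⇒ Q = (5/8, 0)
2. Y lies on line QX with QY:YX = 1:5 ⇒ Y = (25/48, 1/6)
2·[SXU] = 1, 2·[SQY] = -1/16
[SXU]:[SQY] = 1:-1/16 = -16

[SXU]:[SQY] = -16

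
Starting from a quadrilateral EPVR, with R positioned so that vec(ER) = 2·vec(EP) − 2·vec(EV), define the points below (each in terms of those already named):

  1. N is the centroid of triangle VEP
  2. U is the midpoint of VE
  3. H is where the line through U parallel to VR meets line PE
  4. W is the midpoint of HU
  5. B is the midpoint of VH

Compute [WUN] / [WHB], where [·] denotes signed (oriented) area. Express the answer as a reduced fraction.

Assign E = (0, 0), P = (1, 0), V = (0, 1), R = (2, -2) — the answer is frame-independent, so this choice is without loss of generality.
1. N is the centroid of triangle VEP ⇒ N = (1/3, 1/3)
2. U is the midpoint of VE ⇒ U = (0, 1/2)
3. H is where the line through U parallel to VR meets line PE ⇒ H = (1/3, 0)
4. W is the midpoint of HU ⇒ W = (1/6, 1/4)
5. B is the midpoint of VH ⇒ B = (1/6, 1/2)
2·[WUN] = -1/18, 2·[WHB] = 1/24
[WUN]:[WHB] = -1/18:1/24 = -4/3

[WUN]:[WHB] = -4/3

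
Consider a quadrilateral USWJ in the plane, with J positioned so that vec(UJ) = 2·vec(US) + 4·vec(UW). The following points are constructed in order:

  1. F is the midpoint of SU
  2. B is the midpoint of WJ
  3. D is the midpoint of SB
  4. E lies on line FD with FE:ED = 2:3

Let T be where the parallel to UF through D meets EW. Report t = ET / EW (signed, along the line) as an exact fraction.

t = 3/2

Set U = (0, 0), S = (1, 0), W = (0, 1), J = (2, 4); any affine frame gives the same invariant.
1. F is the midpoint of SU ⇒ F = (1/2, 0)
2. B is the midpoint of WJ ⇒ B = (1, 5/2)
3. D is the midpoint of SB ⇒ D = (1, 5/4)
4. E lies on line FD with FE:ED = 2:3 ⇒ E = (7/10, 1/2)
through D parallel to UF: direction (1/2, 0); meets EW at T = (-7/20, 5/4)
T = E + t·(W−E) with t = 3/2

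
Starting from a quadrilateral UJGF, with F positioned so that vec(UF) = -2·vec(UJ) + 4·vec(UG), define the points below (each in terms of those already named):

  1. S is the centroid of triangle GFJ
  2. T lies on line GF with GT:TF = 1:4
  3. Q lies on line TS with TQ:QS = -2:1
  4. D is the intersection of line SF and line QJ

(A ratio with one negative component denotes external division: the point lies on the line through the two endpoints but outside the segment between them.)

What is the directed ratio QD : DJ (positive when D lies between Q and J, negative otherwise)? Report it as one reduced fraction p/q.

Assign U = (0, 0), J = (1, 0), G = (0, 1), F = (-2, 4) — the answer is frame-independent, so this choice is without loss of generality.
1. S is the centroid of triangle GFJ ⇒ S = (-1/3, 5/3)
2. T lies on line GF with GT:TF = 1:4 ⇒ T = (-2/5, 8/5)
3. Q lies on line TS with TQ:QS = -2:1 ⇒ Q = (-4/15, 26/15)
4. D is the intersection of line SF and line QJ ⇒ D = (-16/3, 26/3)
D = Q + t·(J−Q) with t = -4, so QD:DJ = t:(1−t) = -4:5

QD:DJ = -4/5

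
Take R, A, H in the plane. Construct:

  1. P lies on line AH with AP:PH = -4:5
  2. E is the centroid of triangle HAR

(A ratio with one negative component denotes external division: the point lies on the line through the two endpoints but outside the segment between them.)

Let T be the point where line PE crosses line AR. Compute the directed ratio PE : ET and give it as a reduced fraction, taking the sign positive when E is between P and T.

Set R = (0, 0), A = (1, 0), H = (0, 1); any affine frame gives the same invariant.
1. P lies on line AH with AP:PH = -4:5 ⇒ P = (5, -4)
2. E is the centroid of triangle HAR ⇒ E = (1/3, 1/3)
line PE meets AR at T = (9/13, 0)
E = P + t·(T−P) with t = 13/12, so PE:ET = 13/12:-1/12

PE:ET = -13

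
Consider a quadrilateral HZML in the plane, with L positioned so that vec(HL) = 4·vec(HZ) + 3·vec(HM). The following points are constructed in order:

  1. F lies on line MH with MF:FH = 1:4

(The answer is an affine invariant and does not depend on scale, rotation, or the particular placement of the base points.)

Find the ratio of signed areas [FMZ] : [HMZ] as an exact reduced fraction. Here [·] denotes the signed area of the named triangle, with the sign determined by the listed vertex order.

[FMZ]:[HMZ] = 1/5

Work in coordinates with H = (0, 0), Z = (1, 0), M = (0, 1), L = (4, 3).
1. F lies on line MH with MF:FH = 1:4 ⇒ F = (0, 4/5)
2·[FMZ] = -1/5, 2·[HMZ] = -1
[FMZ]:[HMZ] = -1/5:-1 = 1/5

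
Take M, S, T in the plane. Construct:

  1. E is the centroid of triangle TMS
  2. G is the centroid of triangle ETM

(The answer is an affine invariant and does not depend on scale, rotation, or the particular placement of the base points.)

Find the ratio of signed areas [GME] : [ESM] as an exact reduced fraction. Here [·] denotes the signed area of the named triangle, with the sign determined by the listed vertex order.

Set M = (0, 0), S = (1, 0), T = (0, 1); any affine frame gives the same invariant.
1. E is the centroid of triangle TMS ⇒ E = (1/3, 1/3)
2. G is the centroid of triangle ETM ⇒ G = (1/9, 4/9)
2·[GME] = 1/9, 2·[ESM] = -1/3
[GME]:[ESM] = 1/9:-1/3 = -1/3

[GME]:[ESM] = -1/3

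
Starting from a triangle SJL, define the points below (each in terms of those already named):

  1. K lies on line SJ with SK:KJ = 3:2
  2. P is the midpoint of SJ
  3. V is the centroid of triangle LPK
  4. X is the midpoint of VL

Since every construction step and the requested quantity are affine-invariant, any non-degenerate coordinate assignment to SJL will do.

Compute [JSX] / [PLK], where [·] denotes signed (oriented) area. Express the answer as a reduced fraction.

[JSX]:[PLK] = 20/3

Set S = (0, 0), J = (1, 0), L = (0, 1); any affine frame gives the same invariant.
1. K lies on line SJ with SK:KJ = 3:2 ⇒ K = (3/5, 0)
2. P is the midpoint of SJ ⇒ P = (1/2, 0)
3. V is the centroid of triangle LPK ⇒ V = (11/30, 1/3)
4. X is the midpoint of VL ⇒ X = (11/60, 2/3)
2·[JSX] = -2/3, 2·[PLK] = -1/10
[JSX]:[PLK] = -2/3:-1/10 = 20/3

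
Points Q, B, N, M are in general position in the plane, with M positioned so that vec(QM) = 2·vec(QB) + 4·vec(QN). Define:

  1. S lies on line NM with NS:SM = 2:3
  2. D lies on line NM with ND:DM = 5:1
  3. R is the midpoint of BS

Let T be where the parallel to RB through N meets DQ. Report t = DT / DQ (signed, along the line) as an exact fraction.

t = 125/131

Set Q = (0, 0), B = (1, 0), N = (0, 1), M = (2, 4); any affine frame gives the same invariant.
1. S lies on line NM with NS:SM = 2:3 ⇒ S = (4/5, 11/5)
2. D lies on line NM with ND:DM = 5:1 ⇒ D = (5/3, 7/2)
3. R is the midpoint of BS ⇒ R = (9/10, 11/10)
through N parallel to RB: direction (1/10, -11/10); meets DQ at T = (10/131, 21/131)
T = D + t·(Q−D) with t = 125/131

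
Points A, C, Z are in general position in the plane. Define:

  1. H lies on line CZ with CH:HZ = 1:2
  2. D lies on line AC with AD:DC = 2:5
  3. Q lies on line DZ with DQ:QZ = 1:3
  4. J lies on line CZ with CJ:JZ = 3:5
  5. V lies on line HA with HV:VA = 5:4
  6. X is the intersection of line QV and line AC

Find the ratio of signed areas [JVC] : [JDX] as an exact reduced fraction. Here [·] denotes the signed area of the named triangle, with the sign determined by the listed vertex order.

Work in coordinates with A = (0, 0), C = (1, 0), Z = (0, 1).
1. H lies on line CZ with CH:HZ = 1:2 ⇒ H = (2/3, 1/3)
2. D lies on line AC with AD:DC = 2:5 ⇒ D = (2/7, 0)
3. Q lies on line DZ with DQ:QZ = 1:3 ⇒ Q = (3/14, 1/4)
4. J lies on line CZ with CJ:JZ = 3:5 ⇒ J = (5/8, 3/8)
5. V lies on line HA with HV:VA = 5:4 ⇒ V = (8/27, 4/27)
6. X is the intersection of line QV and line AC ⇒ X = (32/77, 0)
2·[JVC] = 5/24, 2·[JDX] = 15/308
[JVC]:[JDX] = 5/24:15/308 = 77/18

[JVC]:[JDX] = 77/18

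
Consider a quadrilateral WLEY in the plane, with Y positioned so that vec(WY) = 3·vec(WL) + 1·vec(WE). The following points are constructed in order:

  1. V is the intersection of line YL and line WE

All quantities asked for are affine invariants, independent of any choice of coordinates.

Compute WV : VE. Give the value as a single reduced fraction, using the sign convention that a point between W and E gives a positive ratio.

Choose coordinates W = (0, 0), L = (1, 0), E = (0, 1), Y = (3, 1).
1. V is the intersection of line YL and line WE ⇒ V = (0, -1/2)
V = W + t·(E−W) with t = -1/2, so WV:VE = t:(1−t) = -1/2:3/2

WV:VE = -1/3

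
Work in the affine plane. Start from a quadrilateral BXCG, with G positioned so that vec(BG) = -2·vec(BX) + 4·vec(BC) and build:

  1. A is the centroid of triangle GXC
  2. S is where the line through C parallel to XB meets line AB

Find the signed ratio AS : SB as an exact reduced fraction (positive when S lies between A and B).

Assign B = (0, 0), X = (1, 0), C = (0, 1), G = (-2, 4) — the answer is frame-independent, so this choice is without loss of generality.
1. A is the centroid of triangle GXC ⇒ A = (-1/3, 5/3)
2. S is where the line through C parallel to XB meets line AB ⇒ S = (-1/5, 1)
S = A + t·(B−A) with t = 2/5, so AS:SB = t:(1−t) = 2/5:3/5

AS:SB = 2/3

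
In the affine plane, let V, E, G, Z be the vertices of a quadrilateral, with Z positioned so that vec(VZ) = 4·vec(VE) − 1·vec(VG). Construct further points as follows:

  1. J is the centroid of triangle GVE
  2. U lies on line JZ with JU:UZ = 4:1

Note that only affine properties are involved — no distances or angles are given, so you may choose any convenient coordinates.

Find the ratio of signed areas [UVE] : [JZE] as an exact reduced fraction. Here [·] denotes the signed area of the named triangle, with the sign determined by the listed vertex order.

Assign V = (0, 0), E = (1, 0), G = (0, 1), Z = (4, -1) — the answer is frame-independent, so this choice is without loss of generality.
1. J is the centroid of triangle GVE ⇒ J = (1/3, 1/3)
2. U lies on line JZ with JU:UZ = 4:1 ⇒ U = (49/15, -11/15)
2·[UVE] = -11/15, 2·[JZE] = -1/3
[UVE]:[JZE] = -11/15:-1/3 = 11/5

[UVE]:[JZE] = 11/5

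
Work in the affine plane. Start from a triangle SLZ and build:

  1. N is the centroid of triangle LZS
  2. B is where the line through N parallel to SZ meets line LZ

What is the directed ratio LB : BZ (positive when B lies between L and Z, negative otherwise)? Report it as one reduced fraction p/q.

Choose coordinates S = (0, 0), L = (1, 0), Z = (0, 1).
1. N is the centroid of triangle LZS ⇒ N = (1/3, 1/3)
2. B is where the line through N parallel to SZ meets line LZ ⇒ B = (1/3, 2/3)
B = L + t·(Z−L) with t = 2/3, so LB:BZ = t:(1−t) = 2/3:1/3

LB:BZ = 2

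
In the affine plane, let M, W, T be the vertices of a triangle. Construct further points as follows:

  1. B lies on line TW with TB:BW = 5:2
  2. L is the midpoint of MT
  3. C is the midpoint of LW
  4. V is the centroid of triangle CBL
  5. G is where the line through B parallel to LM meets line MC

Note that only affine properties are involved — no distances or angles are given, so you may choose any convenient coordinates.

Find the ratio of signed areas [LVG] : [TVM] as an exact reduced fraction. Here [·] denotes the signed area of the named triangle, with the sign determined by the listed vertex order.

[LVG]:[TVM] = -31/238

Set M = (0, 0), W = (1, 0), T = (0, 1); any affine frame gives the same invariant.
1. B lies on line TW with TB:BW = 5:2 ⇒ B = (5/7, 2/7)
2. L is the midpoint of MT ⇒ L = (0, 1/2)
3. C is the midpoint of LW ⇒ C = (1/2, 1/4)
4. V is the centroid of triangle CBL ⇒ V = (17/42, 29/84)
5. G is where the line through B parallel to LM meets line MC ⇒ G = (5/7, 5/14)
2·[LVG] = 31/588, 2·[TVM] = -17/42
[LVG]:[TVM] = 31/588:-17/42 = -31/238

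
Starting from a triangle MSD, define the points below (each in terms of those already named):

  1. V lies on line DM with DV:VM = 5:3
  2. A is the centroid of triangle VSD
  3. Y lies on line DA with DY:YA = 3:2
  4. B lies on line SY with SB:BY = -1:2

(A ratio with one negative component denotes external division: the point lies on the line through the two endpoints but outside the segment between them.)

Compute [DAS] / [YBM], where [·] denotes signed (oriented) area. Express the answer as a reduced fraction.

[DAS]:[YBM] = -25/162

Assign M = (0, 0), S = (1, 0), D = (0, 1) — the answer is frame-independent, so this choice is without loss of generality.
1. V lies on line DM with DV:VM = 5:3 ⇒ V = (0, 3/8)
2. A is the centroid of triangle VSD ⇒ A = (1/3, 11/24)
3. Y lies on line DA with DY:YA = 3:2 ⇒ Y = (1/5, 27/40)
4. B lies on line SY with SB:BY = -1:2 ⇒ B = (9/5, -27/40)
2·[DAS] = 5/24, 2·[YBM] = -27/20
[DAS]:[YBM] = 5/24:-27/20 = -25/162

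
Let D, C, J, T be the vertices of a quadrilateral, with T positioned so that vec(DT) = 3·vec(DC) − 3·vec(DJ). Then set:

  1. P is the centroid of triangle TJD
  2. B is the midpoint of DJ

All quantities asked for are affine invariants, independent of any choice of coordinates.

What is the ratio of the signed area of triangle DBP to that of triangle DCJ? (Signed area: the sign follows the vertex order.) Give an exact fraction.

Assign D = (0, 0), C = (1, 0), J = (0, 1), T = (3, -3) — the answer is frame-independent, so this choice is without loss of generality.
1. P is the centroid of triangle TJD ⇒ P = (1, -2/3)
2. B is the midpoint of DJ ⇒ B = (0, 1/2)
2·[DBP] = -1/2, 2·[DCJ] = 1
[DBP]:[DCJ] = -1/2:1 = -1/2

[DBP]:[DCJ] = -1/2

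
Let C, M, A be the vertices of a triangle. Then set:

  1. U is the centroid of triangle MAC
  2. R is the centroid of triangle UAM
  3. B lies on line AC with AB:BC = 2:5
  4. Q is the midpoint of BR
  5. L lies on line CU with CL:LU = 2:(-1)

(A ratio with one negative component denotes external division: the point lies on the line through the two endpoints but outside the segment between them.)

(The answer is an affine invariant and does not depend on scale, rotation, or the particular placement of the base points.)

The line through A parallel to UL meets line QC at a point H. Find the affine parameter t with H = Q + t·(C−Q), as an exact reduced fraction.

Set C = (0, 0), M = (1, 0), A = (0, 1); any affine frame gives the same invariant.
1. U is the centroid of triangle MAC ⇒ U = (1/3, 1/3)
2. R is the centroid of triangle UAM ⇒ R = (4/9, 4/9)
3. B lies on line AC with AB:BC = 2:5 ⇒ B = (0, 5/7)
4. Q is the midpoint of BR ⇒ Q = (2/9, 73/126)
5. L lies on line CU with CL:LU = 2:(-1) ⇒ L = (2/3, 2/3)
through A parallel to UL: direction (1/3, 1/3); meets QC at H = (28/45, 73/45)
H = Q + t·(C−Q) with t = -9/5

t = -9/5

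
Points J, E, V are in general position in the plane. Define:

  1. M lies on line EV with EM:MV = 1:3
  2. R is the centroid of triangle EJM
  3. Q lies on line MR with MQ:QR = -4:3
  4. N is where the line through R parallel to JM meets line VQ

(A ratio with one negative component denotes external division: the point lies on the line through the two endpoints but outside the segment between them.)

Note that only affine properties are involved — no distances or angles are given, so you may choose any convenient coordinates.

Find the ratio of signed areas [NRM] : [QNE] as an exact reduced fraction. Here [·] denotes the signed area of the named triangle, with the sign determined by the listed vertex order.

[NRM]:[QNE] = -3/16

Choose coordinates J = (0, 0), E = (1, 0), V = (0, 1).
1. M lies on line EV with EM:MV = 1:3 ⇒ M = (3/4, 1/4)
2. R is the centroid of triangle EJM ⇒ R = (7/12, 1/12)
3. Q lies on line MR with MQ:QR = -4:3 ⇒ Q = (1/12, -5/12)
4. N is where the line through R parallel to JM meets line VQ ⇒ N = (5/78, -7/78)
2·[NRM] = 3/52, 2·[QNE] = -4/13
[NRM]:[QNE] = 3/52:-4/13 = -3/16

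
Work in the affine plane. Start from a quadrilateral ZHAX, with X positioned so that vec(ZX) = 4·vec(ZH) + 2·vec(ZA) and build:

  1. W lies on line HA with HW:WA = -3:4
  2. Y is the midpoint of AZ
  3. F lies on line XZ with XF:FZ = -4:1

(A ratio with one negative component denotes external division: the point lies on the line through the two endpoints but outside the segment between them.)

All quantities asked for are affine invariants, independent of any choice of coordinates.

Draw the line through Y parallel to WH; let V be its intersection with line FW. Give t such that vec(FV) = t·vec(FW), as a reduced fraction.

t = 5/6

Choose coordinates Z = (0, 0), H = (1, 0), A = (0, 1), X = (4, 2).
1. W lies on line HA with HW:WA = -3:4 ⇒ W = (4, -3)
2. Y is the midpoint of AZ ⇒ Y = (0, 1/2)
3. F lies on line XZ with XF:FZ = -4:1 ⇒ F = (-4/3, -2/3)
through Y parallel to WH: direction (-3, 3); meets FW at V = (28/9, -47/18)
V = F + t·(W−F) with t = 5/6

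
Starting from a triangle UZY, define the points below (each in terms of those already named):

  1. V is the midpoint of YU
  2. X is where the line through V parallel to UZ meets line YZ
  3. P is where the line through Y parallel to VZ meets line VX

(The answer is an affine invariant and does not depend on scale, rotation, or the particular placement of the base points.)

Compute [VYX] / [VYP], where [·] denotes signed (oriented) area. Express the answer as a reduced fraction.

[VYX]:[VYP] = 1/2

Set U = (0, 0), Z = (1, 0), Y = (0, 1); any affine frame gives the same invariant.
1. V is the midpoint of YU ⇒ V = (0, 1/2)
2. X is where the line through V parallel to UZ meets line YZ ⇒ X = (1/2, 1/2)
3. P is where the line through Y parallel to VZ meets line VX ⇒ P = (1, 1/2)
2·[VYX] = -1/4, 2·[VYP] = -1/2
[VYX]:[VYP] = -1/4:-1/2 = 1/2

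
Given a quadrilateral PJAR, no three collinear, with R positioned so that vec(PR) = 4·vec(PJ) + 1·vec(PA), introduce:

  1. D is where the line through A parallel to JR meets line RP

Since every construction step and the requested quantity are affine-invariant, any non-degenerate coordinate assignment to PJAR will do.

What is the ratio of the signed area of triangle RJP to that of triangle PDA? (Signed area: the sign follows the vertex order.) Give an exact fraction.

[RJP]:[PDA] = 1/12

Work in coordinates with P = (0, 0), J = (1, 0), A = (0, 1), R = (4, 1).
1. D is where the line through A parallel to JR meets line RP ⇒ D = (-12, -3)
2·[RJP] = -1, 2·[PDA] = -12
[RJP]:[PDA] = -1:-12 = 1/12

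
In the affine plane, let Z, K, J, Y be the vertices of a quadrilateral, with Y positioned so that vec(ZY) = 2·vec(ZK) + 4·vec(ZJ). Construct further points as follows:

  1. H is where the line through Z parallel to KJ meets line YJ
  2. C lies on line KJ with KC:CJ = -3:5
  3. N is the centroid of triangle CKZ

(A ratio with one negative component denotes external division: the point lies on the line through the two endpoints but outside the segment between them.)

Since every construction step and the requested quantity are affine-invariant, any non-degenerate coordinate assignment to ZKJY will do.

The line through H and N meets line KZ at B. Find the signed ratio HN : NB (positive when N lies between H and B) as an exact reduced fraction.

HN:NB = -9/5

Assign Z = (0, 0), K = (1, 0), J = (0, 1), Y = (2, 4) — the answer is frame-independent, so this choice is without loss of generality.
1. H is where the line through Z parallel to KJ meets line YJ ⇒ H = (-2/5, 2/5)
2. C lies on line KJ with KC:CJ = -3:5 ⇒ C = (5/2, -3/2)
3. N is the centroid of triangle CKZ ⇒ N = (7/6, -1/2)
line HN meets KZ at B = (8/27, 0)
N = H + t·(B−H) with t = 9/4, so HN:NB = 9/4:-5/4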